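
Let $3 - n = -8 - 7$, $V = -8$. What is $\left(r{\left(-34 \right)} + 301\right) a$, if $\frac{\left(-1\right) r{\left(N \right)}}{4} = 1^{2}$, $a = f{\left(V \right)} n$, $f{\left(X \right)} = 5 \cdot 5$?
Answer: $133650$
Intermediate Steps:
$n = 18$ ($n = 3 - \left(-8 - 7\right) = 3 - -15 = 3 + 15 = 18$)
$f{\left(X \right)} = 25$
$a = 450$ ($a = 25 \cdot 18 = 450$)
$r{\left(N \right)} = -4$ ($r{\left(N \right)} = - 4 \cdot 1^{2} = \left(-4\right) 1 = -4$)
$\left(r{\left(-34 \right)} + 301\right) a = \left(-4 + 301\right) 450 = 297 \cdot 450 = 133650$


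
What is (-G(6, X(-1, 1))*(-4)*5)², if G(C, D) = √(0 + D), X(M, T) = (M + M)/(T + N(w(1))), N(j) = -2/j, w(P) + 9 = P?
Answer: -640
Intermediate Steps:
w(P) = -9 + P
X(M, T) = 2*M/(¼ + T) (X(M, T) = (M + M)/(T - 2/(-9 + 1)) = (2*M)/(T - 2/(-8)) = (2*M)/(T - 2*(-⅛)) = (2*M)/(T + ¼) = (2*M)/(¼ + T) = 2*M/(¼ + T))
G(C, D) = √D
(-G(6, X(-1, 1))*(-4)*5)² = (-√(8*(-1)/(1 + 4*1))*(-4)*5)² = (-√(8*(-1)/(1 + 4))*(-4)*5)² = (-√(8*(-1)/5)*(-4)*5)² = (-√(8*(-1)*(⅕))*(-4)*5)² = (-√(-8/5)*(-4)*5)² = (-(2*I*√10/5)*(-4)*5)² = (-(-8*I*√10/5)*5)² = (-(-8)*I*√10)² = (8*I*√10)² = -640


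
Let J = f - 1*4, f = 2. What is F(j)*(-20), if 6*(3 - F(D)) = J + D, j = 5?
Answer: -50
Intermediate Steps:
J = -2 (J = 2 - 1*4 = 2 - 4 = -2)
F(D) = 10/3 - D/6 (F(D) = 3 - (-2 + D)/6 = 3 + (⅓ - D/6) = 10/3 - D/6)
F(j)*(-20) = (10/3 - ⅙*5)*(-20) = (10/3 - ⅚)*(-20) = (5/2)*(-20) = -50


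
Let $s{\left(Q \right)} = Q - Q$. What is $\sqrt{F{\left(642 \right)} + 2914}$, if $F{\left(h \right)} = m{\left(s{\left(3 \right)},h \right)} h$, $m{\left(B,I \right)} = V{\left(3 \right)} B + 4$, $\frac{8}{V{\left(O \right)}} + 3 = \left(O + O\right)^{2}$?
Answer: $\sqrt{5482} \approx 74.041$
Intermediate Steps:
$V{\left(O \right)} = \frac{8}{-3 + 4 O^{2}}$ ($V{\left(O \right)} = \frac{8}{-3 + \left(O + O\right)^{2}} = \frac{8}{-3 + \left(2 O\right)^{2}} = \frac{8}{-3 + 4 O^{2}}$)
$s{\left(Q \right)} = 0$
$m{\left(B,I \right)} = 4 + \frac{8 B}{33}$ ($m{\left(B,I \right)} = \frac{8}{-3 + 4 \cdot 3^{2}} B + 4 = \frac{8}{-3 + 4 \cdot 9} B + 4 = \frac{8}{-3 + 36} B + 4 = \frac{8}{33} B + 4 = 8 \cdot \frac{1}{33} B + 4 = \frac{8 B}{33} + 4 = 4 + \frac{8 B}{33}$)
$F{\left(h \right)} = 4 h$ ($F{\left(h \right)} = \left(4 + \frac{8}{33} \cdot 0\right) h = \left(4 + 0\right) h = 4 h$)
$\sqrt{F{\left(642 \right)} + 2914} = \sqrt{4 \cdot 642 + 2914} = \sqrt{2568 + 2914} = \sqrt{5482}$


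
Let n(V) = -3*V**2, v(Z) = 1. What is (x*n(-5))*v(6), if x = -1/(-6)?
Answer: -25/2 ≈ -12.500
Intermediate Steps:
x = 1/6 (x = -1*(-1/6) = 1/6 ≈ 0.16667)
(x*n(-5))*v(6) = ((-3*(-5)**2)/6)*1 = ((-3*25)/6)*1 = ((1/6)*(-75))*1 = -25/2*1 = -25/2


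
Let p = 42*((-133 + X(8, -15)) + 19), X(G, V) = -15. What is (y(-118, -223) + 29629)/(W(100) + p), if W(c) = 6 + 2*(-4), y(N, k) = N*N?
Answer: -43553/5420 ≈ -8.0356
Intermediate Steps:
y(N, k) = N**2
W(c) = -2 (W(c) = 6 - 8 = -2)
p = -5418 (p = 42*((-133 - 15) + 19) = 42*(-148 + 19) = 42*(-129) = -5418)
(y(-118, -223) + 29629)/(W(100) + p) = ((-118)**2 + 29629)/(-2 - 5418) = (13924 + 29629)/(-5420) = 43553*(-1/5420) = -43553/5420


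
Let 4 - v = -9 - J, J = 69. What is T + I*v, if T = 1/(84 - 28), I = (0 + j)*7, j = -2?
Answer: -64287/56 ≈ -1148.0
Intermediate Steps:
I = -14 (I = (0 - 2)*7 = -2*7 = -14)
T = 1/56 ≈ 0.017857
v = 82 (v = 4 - (-9 - 1*69) = 4 - (-9 - 69) = 4 - 1*(-78) = 4 + 78 = 82)
T + I*v = 1/56 - 14*82 = 1/56 - 1148 = -64287/56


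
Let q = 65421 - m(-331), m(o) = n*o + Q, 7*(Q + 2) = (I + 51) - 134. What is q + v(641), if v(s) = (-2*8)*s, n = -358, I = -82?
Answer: -443152/7 ≈ -63307.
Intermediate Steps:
Q = -179/7 (Q = -2 + ((-82 + 51) - 134)/7 = -2 + (-31 - 134)/7 = -2 + (⅐)*(-165) = -2 - 165/7 = -179/7 ≈ -25.571)
v(s) = -16*s
m(o) = -179/7 - 358*o (m(o) = -358*o - 179/7 = -179/7 - 358*o)
q = -371360/7 (q = 65421 - (-179/7 - 358*(-331)) = 65421 - (-179/7 + 118498) = 65421 - 1*829307/7 = 65421 - 829307/7 = -371360/7 ≈ -53051.)
q + v(641) = -371360/7 - 16*641 = -371360/7 - 10256 = -443152/7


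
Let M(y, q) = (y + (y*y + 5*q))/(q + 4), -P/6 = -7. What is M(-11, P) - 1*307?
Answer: -6901/23 ≈ -300.04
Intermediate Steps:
P = 42 (P = -6*(-7) = 42)
M(y, q) = (y + y² + 5*q)/(4 + q) (M(y, q) = (y + (y² + 5*q))/(4 + q) = (y + y² + 5*q)/(4 + q))
M(-11, P) - 1*307 = (-11 + (-11)² + 5*42)/(4 + 42) - 1*307 = (-11 + 121 + 210)/46 - 307 = (1/46)*320 - 307 = 160/23 - 307 = -6901/23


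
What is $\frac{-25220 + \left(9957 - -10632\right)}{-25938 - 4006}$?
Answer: $\frac{4631}{29944} \approx 0.15466$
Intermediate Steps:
$\frac{-25220 + \left(9957 - -10632\right)}{-25938 - 4006} = \frac{-25220 + \left(9957 + 10632\right)}{-29944} = \left(-25220 + 20589\right) \left(- \frac{1}{29944}\right) = \left(-4631\right) \left(- \frac{1}{29944}\right) = \frac{4631}{29944}$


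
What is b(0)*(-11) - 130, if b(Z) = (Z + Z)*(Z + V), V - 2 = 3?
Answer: -130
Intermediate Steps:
V = 5 (V = 2 + 3 = 5)
b(Z) = 2*Z*(5 + Z) (b(Z) = (Z + Z)*(Z + 5) = (2*Z)*(5 + Z) = 2*Z*(5 + Z))
b(0)*(-11) - 130 = (2*0*(5 + 0))*(-11) - 130 = (2*0*5)*(-11) - 130 = 0*(-11) - 130 = 0 - 130 = -130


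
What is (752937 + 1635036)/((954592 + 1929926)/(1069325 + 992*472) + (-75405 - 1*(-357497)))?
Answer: 282432730629/33364089002 ≈ 8.4652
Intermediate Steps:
(752937 + 1635036)/((954592 + 1929926)/(1069325 + 992*472) + (-75405 - 1*(-357497))) = 2387973/(2884518/(1069325 + 468224) + (-75405 + 357497)) = 2387973/(2884518/1537549 + 282092) = 2387973/(2884518*(1/1537549) + 282092) = 2387973/(221886/118273 + 282092) = 2387973/(33364089002/118273) = 2387973*(118273/33364089002) = 282432730629/33364089002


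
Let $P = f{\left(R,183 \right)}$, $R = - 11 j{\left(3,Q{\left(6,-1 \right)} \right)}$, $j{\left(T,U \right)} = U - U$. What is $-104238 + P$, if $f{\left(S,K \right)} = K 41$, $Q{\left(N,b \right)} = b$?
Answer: $-96735$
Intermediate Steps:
$j{\left(T,U \right)} = 0$
$R = 0$ ($R = \left(-11\right) 0 = 0$)
$f{\left(S,K \right)} = 41 K$
$P = 7503$ ($P = 41 \cdot 183 = 7503$)
$-104238 + P = -104238 + 7503 = -96735$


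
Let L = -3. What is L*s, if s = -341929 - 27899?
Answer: 1109484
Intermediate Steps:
s = -369828
L*s = -3*(-369828) = 1109484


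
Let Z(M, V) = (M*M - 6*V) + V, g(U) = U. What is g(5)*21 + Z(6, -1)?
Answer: 146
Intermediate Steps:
Z(M, V) = M**2 - 5*V (Z(M, V) = (M**2 - 6*V) + V = M**2 - 5*V)
g(5)*21 + Z(6, -1) = 5*21 + (6**2 - 5*(-1)) = 105 + (36 + 5) = 105 + 41 = 146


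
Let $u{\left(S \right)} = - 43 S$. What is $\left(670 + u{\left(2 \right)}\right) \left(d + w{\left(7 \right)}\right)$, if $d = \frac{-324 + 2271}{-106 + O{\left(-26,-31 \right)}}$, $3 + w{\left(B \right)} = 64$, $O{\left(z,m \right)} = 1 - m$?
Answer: $\frac{749564}{37} \approx 20259.0$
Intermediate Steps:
$w{\left(B \right)} = 61$ ($w{\left(B \right)} = -3 + 64 = 61$)
$d = - \frac{1947}{74}$ ($d = \frac{-324 + 2271}{-106 + \left(1 - -31\right)} = \frac{1947}{-106 + \left(1 + 31\right)} = \frac{1947}{-106 + 32} = \frac{1947}{-74} = 1947 \left(- \frac{1}{74}\right) = - \frac{1947}{74} \approx -26.311$)
$\left(670 + u{\left(2 \right)}\right) \left(d + w{\left(7 \right)}\right) = \left(670 - 86\right) \left(- \frac{1947}{74} + 61\right) = \left(670 - 86\right) \frac{2567}{74} = 584 \cdot \frac{2567}{74} = \frac{749564}{37}$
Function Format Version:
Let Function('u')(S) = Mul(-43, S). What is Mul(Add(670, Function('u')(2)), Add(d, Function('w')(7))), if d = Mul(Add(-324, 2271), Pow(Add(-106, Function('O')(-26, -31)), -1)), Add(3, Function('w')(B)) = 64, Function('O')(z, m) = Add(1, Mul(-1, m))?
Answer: Rational(749564, 37) ≈ 20259.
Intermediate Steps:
Function('w')(B) = 61 (Function('w')(B) = Add(-3, 64) = 61)
d = Rational(-1947, 74) (d = Mul(Add(-324, 2271), Pow(Add(-106, Add(1, Mul(-1, -31))), -1)) = Mul(1947, Pow(Add(-106, Add(1, 31)), -1)) = Mul(1947, Pow(Add(-106, 32), -1)) = Mul(1947, Pow(-74, -1)) = Mul(1947, Rational(-1, 74)) = Rational(-1947, 74) ≈ -26.311)
Mul(Add(670, Function('u')(2)), Add(d, Function('w')(7))) = Mul(Add(670, Mul(-43, 2)), Add(Rational(-1947, 74), 61)) = Mul(Add(670, -86), Rational(2567, 74)) = Mul(584, Rational(2567, 74)) = Rational(749564, 37)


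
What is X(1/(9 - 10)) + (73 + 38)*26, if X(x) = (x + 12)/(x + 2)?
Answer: 2897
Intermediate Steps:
X(x) = (12 + x)/(2 + x)
X(1/(9 - 10)) + (73 + 38)*26 = (12 + 1/(9 - 10))/(2 + 1/(9 - 10)) + (73 + 38)*26 = (12 + 1/(-1))/(2 + 1/(-1)) + 111*26 = (12 - 1)/(2 - 1) + 2886 = 11/1 + 2886 = 1*11 + 2886 = 11 + 2886 = 2897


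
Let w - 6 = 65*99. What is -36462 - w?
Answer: -42903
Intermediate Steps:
w = 6441 (w = 6 + 65*99 = 6 + 6435 = 6441)
-36462 - w = -36462 - 1*6441 = -36462 - 6441 = -42903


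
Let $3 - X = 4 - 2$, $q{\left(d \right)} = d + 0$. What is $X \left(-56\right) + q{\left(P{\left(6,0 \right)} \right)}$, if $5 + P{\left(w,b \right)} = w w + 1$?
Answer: $-24$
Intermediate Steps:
$P{\left(w,b \right)} = -4 + w^{2}$ ($P{\left(w,b \right)} = -5 + \left(w w + 1\right) = -5 + \left(w^{2} + 1\right) = -5 + \left(1 + w^{2}\right) = -4 + w^{2}$)
$q{\left(d \right)} = d$
$X = 1$ ($X = 3 - \left(4 - 2\right) = 3 - 2 = 1$)
$X \left(-56\right) + q{\left(P{\left(6,0 \right)} \right)} = 1 \left(-56\right) - \left(4 - 6^{2}\right) = -56 + \left(-4 + 36\right) = -56 + 32 = -24$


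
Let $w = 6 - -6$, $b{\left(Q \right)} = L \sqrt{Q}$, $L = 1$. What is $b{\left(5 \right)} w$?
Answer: $12 \sqrt{5} \approx 26.833$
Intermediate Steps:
$b{\left(Q \right)} = \sqrt{Q}$ ($b{\left(Q \right)} = 1 \sqrt{Q} = \sqrt{Q}$)
$w = 12$ ($w = 6 + 6 = 12$)
$b{\left(5 \right)} w = \sqrt{5} \cdot 12 = 12 \sqrt{5}$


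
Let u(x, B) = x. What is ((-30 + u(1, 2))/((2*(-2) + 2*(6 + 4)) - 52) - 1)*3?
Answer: -7/12 ≈ -0.58333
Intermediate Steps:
((-30 + u(1, 2))/((2*(-2) + 2*(6 + 4)) - 52) - 1)*3 = ((-30 + 1)/((2*(-2) + 2*(6 + 4)) - 52) - 1)*3 = (-29/((-4 + 2*10) - 52) - 1)*3 = (-29/((-4 + 20) - 52) - 1)*3 = (-29/(16 - 52) - 1)*3 = (-29/(-36) - 1)*3 = (-29*(-1/36) - 1)*3 = (29/36 - 1)*3 = -7/36*3 = -7/12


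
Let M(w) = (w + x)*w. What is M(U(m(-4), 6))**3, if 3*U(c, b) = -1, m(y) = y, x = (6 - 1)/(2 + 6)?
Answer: -343/373248 ≈ -0.00091896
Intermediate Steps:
x = 5/8 ≈ 0.62500
U(c, b) = -1/3 (U(c, b) = (1/3)*(-1) = -1/3)
M(w) = w*(5/8 + w) (M(w) = (w + 5/8)*w = (5/8 + w)*w = w*(5/8 + w))
M(U(m(-4), 6))**3 = ((1/8)*(-1/3)*(5 + 8*(-1/3)))**3 = ((1/8)*(-1/3)*(5 - 8/3))**3 = ((1/8)*(-1/3)*(7/3))**3 = (-7/72)**3 = -343/373248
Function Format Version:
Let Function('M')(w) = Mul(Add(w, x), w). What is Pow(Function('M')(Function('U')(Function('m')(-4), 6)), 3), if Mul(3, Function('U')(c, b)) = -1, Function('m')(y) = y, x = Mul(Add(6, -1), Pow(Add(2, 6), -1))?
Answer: Rational(-343, 373248) ≈ -0.00091896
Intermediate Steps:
x = Rational(5, 8) (x = Mul(5, Pow(8, -1)) = Mul(5, Rational(1, 8)) = Rational(5, 8) ≈ 0.62500)
Function('U')(c, b) = Rational(-1, 3) (Function('U')(c, b) = Mul(Rational(1, 3), -1) = Rational(-1, 3))
Function('M')(w) = Mul(w, Add(Rational(5, 8), w)) (Function('M')(w) = Mul(Add(w, Rational(5, 8)), w) = Mul(Add(Rational(5, 8), w), w) = Mul(w, Add(Rational(5, 8), w)))
Pow(Function('M')(Function('U')(Function('m')(-4), 6)), 3) = Pow(Mul(Rational(1, 8), Rational(-1, 3), Add(5, Mul(8, Rational(-1, 3)))), 3) = Pow(Mul(Rational(1, 8), Rational(-1, 3), Add(5, Rational(-8, 3))), 3) = Pow(Mul(Rational(1, 8), Rational(-1, 3), Rational(7, 3)), 3) = Pow(Rational(-7, 72), 3) = Rational(-343, 373248)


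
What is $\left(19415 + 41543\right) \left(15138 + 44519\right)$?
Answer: $3636571406$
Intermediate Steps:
$\left(19415 + 41543\right) \left(15138 + 44519\right) = 60958 \cdot 59657 = 3636571406$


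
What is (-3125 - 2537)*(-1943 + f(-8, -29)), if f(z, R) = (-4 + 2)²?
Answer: 10978618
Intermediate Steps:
f(z, R) = 4 (f(z, R) = (-2)² = 4)
(-3125 - 2537)*(-1943 + f(-8, -29)) = (-3125 - 2537)*(-1943 + 4) = -5662*(-1939) = 10978618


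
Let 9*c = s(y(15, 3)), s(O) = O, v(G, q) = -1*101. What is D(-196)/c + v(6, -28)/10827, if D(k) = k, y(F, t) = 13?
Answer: -19100141/140751 ≈ -135.70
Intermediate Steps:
v(G, q) = -101
c = 13/9 (c = (⅑)*13 = 13/9 ≈ 1.4444)
D(-196)/c + v(6, -28)/10827 = -196/13/9 - 101/10827 = -196*9/13 - 101*1/10827 = -1764/13 - 101/10827 = -19100141/140751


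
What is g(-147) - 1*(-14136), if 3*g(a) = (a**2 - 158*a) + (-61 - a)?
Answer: 87329/3 ≈ 29110.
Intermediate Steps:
g(a) = -61/3 - 53*a + a**2/3 (g(a) = ((a**2 - 158*a) + (-61 - a))/3 = (-61 + a**2 - 159*a)/3 = -61/3 - 53*a + a**2/3)
g(-147) - 1*(-14136) = (-61/3 - 53*(-147) + (1/3)*(-147)**2) - 1*(-14136) = (-61/3 + 7791 + (1/3)*21609) + 14136 = (-61/3 + 7791 + 7203) + 14136 = 44921/3 + 14136 = 87329/3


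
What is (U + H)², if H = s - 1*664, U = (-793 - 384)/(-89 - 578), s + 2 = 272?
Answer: 68445547641/444889 ≈ 1.5385e+5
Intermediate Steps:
s = 270 (s = -2 + 272 = 270)
U = 1177/667 (U = -1177/(-667) = -1177*(-1/667) = 1177/667 ≈ 1.7646)
H = -394 (H = 270 - 1*664 = 270 - 664 = -394)
(U + H)² = (1177/667 - 394)² = (-261621/667)² = 68445547641/444889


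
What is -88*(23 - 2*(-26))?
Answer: -6600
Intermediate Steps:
-88*(23 - 2*(-26)) = -88*(23 + 52) = -88*75 = -6600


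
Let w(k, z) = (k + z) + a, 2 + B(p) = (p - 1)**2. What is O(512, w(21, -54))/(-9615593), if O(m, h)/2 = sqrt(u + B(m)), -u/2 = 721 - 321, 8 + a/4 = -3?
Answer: -2*sqrt(260319)/9615593 ≈ -0.00010612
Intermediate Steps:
B(p) = -2 + (-1 + p)**2 (B(p) = -2 + (p - 1)**2 = -2 + (-1 + p)**2)
a = -44 (a = -32 + 4*(-3) = -32 - 12 = -44)
u = -800 (u = -2*(721 - 321) = -2*400 = -800)
w(k, z) = -44 + k + z (w(k, z) = (k + z) - 44 = -44 + k + z)
O(m, h) = 2*sqrt(-802 + (-1 + m)**2) (O(m, h) = 2*sqrt(-800 + (-2 + (-1 + m)**2)) = 2*sqrt(-802 + (-1 + m)**2))
O(512, w(21, -54))/(-9615593) = (2*sqrt(-802 + (-1 + 512)**2))/(-9615593) = (2*sqrt(-802 + 511**2))*(-1/9615593) = (2*sqrt(-802 + 261121))*(-1/9615593) = (2*sqrt(260319))*(-1/9615593) = -2*sqrt(260319)/9615593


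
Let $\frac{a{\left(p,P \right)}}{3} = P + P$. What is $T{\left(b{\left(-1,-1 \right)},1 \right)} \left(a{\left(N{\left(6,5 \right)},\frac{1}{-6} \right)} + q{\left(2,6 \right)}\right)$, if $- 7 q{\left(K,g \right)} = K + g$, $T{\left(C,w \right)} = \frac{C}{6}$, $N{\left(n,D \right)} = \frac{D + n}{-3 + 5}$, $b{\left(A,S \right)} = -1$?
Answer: $\frac{5}{14} \approx 0.35714$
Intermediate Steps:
$N{\left(n,D \right)} = \frac{D}{2} + \frac{n}{2}$ ($N{\left(n,D \right)} = \frac{D + n}{2} = \left(D + n\right) \frac{1}{2} = \frac{D}{2} + \frac{n}{2}$)
$a{\left(p,P \right)} = 6 P$ ($a{\left(p,P \right)} = 3 \left(P + P\right) = 3 \cdot 2 P = 6 P$)
$T{\left(C,w \right)} = \frac{C}{6}$ ($T{\left(C,w \right)} = C \frac{1}{6} = \frac{C}{6}$)
$q{\left(K,g \right)} = - \frac{K}{7} - \frac{g}{7}$ ($q{\left(K,g \right)} = - \frac{K + g}{7} = - \frac{K}{7} - \frac{g}{7}$)
$T{\left(b{\left(-1,-1 \right)},1 \right)} \left(a{\left(N{\left(6,5 \right)},\frac{1}{-6} \right)} + q{\left(2,6 \right)}\right) = \frac{1}{6} \left(-1\right) \left(\frac{6}{-6} - \frac{8}{7}\right) = - \frac{6 \left(- \frac{1}{6}\right) - \frac{8}{7}}{6} = - \frac{-1 - \frac{8}{7}}{6} = \left(- \frac{1}{6}\right) \left(- \frac{15}{7}\right) = \frac{5}{14}$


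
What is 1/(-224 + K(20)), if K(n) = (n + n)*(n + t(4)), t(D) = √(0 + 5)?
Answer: 9/5059 - 5*√5/40472 ≈ 0.0015028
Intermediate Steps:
t(D) = √5
K(n) = 2*n*(n + √5) (K(n) = (n + n)*(n + √5) = (2*n)*(n + √5) = 2*n*(n + √5))
1/(-224 + K(20)) = 1/(-224 + 2*20*(20 + √5)) = 1/(-224 + (800 + 40*√5)) = 1/(576 + 40*√5)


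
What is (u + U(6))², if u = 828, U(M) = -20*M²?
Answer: 11664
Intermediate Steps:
(u + U(6))² = (828 - 20*6²)² = (828 - 20*36)² = (828 - 720)² = 108² = 11664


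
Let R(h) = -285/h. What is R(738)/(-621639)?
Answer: 95/152923194 ≈ 6.2123e-7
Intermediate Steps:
R(738)/(-621639) = -285/738/(-621639) = -285*1/738*(-1/621639) = -95/246*(-1/621639) = 95/152923194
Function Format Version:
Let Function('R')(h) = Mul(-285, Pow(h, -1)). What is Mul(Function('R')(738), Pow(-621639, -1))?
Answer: Rational(95, 152923194) ≈ 6.2123e-7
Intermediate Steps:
Mul(Function('R')(738), Pow(-621639, -1)) = Mul(Mul(-285, Pow(738, -1)), Pow(-621639, -1)) = Mul(Mul(-285, Rational(1, 738)), Rational(-1, 621639)) = Mul(Rational(-95, 246), Rational(-1, 621639)) = Rational(95, 152923194)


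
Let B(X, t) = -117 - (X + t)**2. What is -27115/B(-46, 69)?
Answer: 1595/38 ≈ 41.974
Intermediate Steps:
-27115/B(-46, 69) = -27115/(-117 - (-46 + 69)**2) = -27115/(-117 - 1*23**2) = -27115/(-117 - 1*529) = -27115/(-117 - 529) = -27115/(-646) = -27115*(-1/646) = 1595/38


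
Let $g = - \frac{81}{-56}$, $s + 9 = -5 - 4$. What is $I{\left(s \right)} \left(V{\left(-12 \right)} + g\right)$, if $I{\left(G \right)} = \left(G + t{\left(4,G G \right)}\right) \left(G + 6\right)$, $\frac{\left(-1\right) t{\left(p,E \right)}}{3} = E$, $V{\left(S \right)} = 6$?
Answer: $\frac{619245}{7} \approx 88464.0$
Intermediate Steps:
$s = -18$ ($s = -9 - 9 = -18$)
$t{\left(p,E \right)} = - 3 E$
$g = \frac{81}{56}$ ($g = \left(-81\right) \left(- \frac{1}{56}\right) = \frac{81}{56} \approx 1.4464$)
$I{\left(G \right)} = \left(6 + G\right) \left(G - 3 G^{2}\right)$ ($I{\left(G \right)} = \left(G - 3 G G\right) \left(G + 6\right) = \left(G - 3 G^{2}\right) \left(6 + G\right) = \left(6 + G\right) \left(G - 3 G^{2}\right)$)
$I{\left(s \right)} \left(V{\left(-12 \right)} + g\right) = - 18 \left(6 - -306 - 3 \left(-18\right)^{2}\right) \left(6 + \frac{81}{56}\right) = - 18 \left(6 + 306 - 972\right) \frac{417}{56} = \left(-18\right) \left(-660\right) \frac{417}{56} = 11880 \cdot \frac{417}{56} = \frac{619245}{7}$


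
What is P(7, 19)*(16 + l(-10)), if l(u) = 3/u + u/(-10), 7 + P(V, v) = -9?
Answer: -1336/5 ≈ -267.20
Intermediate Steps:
P(V, v) = -16 (P(V, v) = -7 - 9 = -16)
l(u) = 3/u - u/10 (l(u) = 3/u + u*(-⅒) = 3/u - u/10)
P(7, 19)*(16 + l(-10)) = -16*(16 + (3/(-10) - ⅒*(-10))) = -16*(16 + (3*(-⅒) + 1)) = -16*(16 + (-3/10 + 1)) = -16*(16 + 7/10) = -16*167/10 = -1336/5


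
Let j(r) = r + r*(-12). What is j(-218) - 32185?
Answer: -29787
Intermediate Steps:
j(r) = -11*r (j(r) = r - 12*r = -11*r)
j(-218) - 32185 = -11*(-218) - 32185 = 2398 - 32185 = -29787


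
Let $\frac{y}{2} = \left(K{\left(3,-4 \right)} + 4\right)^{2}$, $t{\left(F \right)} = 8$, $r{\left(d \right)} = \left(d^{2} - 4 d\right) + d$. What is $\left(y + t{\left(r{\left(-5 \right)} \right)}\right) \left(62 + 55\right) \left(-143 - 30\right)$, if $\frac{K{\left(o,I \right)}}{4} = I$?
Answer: $-5991336$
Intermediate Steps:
$r{\left(d \right)} = d^{2} - 3 d$
$K{\left(o,I \right)} = 4 I$
$y = 288$ ($y = 2 \left(4 \left(-4\right) + 4\right)^{2} = 2 \left(-16 + 4\right)^{2} = 2 \left(-12\right)^{2} = 2 \cdot 144 = 288$)
$\left(y + t{\left(r{\left(-5 \right)} \right)}\right) \left(62 + 55\right) \left(-143 - 30\right) = \left(288 + 8\right) \left(62 + 55\right) \left(-143 - 30\right) = 296 \cdot 117 \left(-173\right) = 34632 \left(-173\right) = -5991336$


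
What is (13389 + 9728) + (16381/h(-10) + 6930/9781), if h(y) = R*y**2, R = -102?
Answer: 2306205708839/99766200 ≈ 23116.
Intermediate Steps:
h(y) = -102*y**2
(13389 + 9728) + (16381/h(-10) + 6930/9781) = (13389 + 9728) + (16381/((-102*(-10)**2)) + 6930/9781) = 23117 + (16381/((-102*100)) + 6930*(1/9781)) = 23117 + (16381/(-10200) + 6930/9781) = 23117 + (16381*(-1/10200) + 6930/9781) = 23117 + (-16381/10200 + 6930/9781) = 23117 - 89536561/99766200 = 2306205708839/99766200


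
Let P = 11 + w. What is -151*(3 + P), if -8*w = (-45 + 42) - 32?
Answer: -22197/8 ≈ -2774.6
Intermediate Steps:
w = 35/8 (w = -((-45 + 42) - 32)/8 = -(-3 - 32)/8 = -⅛*(-35) = 35/8 ≈ 4.3750)
P = 123/8 (P = 11 + 35/8 = 123/8 ≈ 15.375)
-151*(3 + P) = -151*(3 + 123/8) = -151*147/8 = -22197/8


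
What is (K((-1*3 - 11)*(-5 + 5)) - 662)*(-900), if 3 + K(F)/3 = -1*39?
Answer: 709200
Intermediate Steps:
K(F) = -126 (K(F) = -9 + 3*(-1*39) = -9 + 3*(-39) = -9 - 117 = -126)
(K((-1*3 - 11)*(-5 + 5)) - 662)*(-900) = (-126 - 662)*(-900) = -788*(-900) = 709200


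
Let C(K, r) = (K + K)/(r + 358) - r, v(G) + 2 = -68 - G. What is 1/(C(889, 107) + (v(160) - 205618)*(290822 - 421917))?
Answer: 465/12548324207423 ≈ 3.7057e-11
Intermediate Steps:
v(G) = -70 - G (v(G) = -2 + (-68 - G) = -70 - G)
C(K, r) = -r + 2*K/(358 + r) (C(K, r) = (2*K)/(358 + r) - r = 2*K/(358 + r) - r = -r + 2*K/(358 + r))
1/(C(889, 107) + (v(160) - 205618)*(290822 - 421917)) = 1/((-1*107**2 - 358*107 + 2*889)/(358 + 107) + ((-70 - 1*160) - 205618)*(290822 - 421917)) = 1/((-1*11449 - 38306 + 1778)/465 + ((-70 - 160) - 205618)*(-131095)) = 1/((-11449 - 38306 + 1778)/465 + (-230 - 205618)*(-131095)) = 1/((1/465)*(-47977) - 205848*(-131095)) = 1/(-47977/465 + 26985643560) = 1/(12548324207423/465) = 465/12548324207423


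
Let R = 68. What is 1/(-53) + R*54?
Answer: 194615/53 ≈ 3672.0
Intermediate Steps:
1/(-53) + R*54 = 1/(-53) + 68*54 = -1/53 + 3672 = 194615/53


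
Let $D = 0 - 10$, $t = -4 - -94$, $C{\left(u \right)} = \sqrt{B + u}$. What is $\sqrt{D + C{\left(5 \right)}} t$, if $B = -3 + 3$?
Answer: $90 \sqrt{-10 + \sqrt{5}} \approx 250.77 i$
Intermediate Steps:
$B = 0$
$C{\left(u \right)} = \sqrt{u}$ ($C{\left(u \right)} = \sqrt{0 + u} = \sqrt{u}$)
$t = 90$ ($t = -4 + 94 = 90$)
$D = -10$ ($D = 0 - 10 = -10$)
$\sqrt{D + C{\left(5 \right)}} t = \sqrt{-10 + \sqrt{5}} \cdot 90 = 90 \sqrt{-10 + \sqrt{5}}$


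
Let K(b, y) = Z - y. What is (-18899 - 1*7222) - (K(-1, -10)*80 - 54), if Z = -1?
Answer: -26787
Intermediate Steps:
K(b, y) = -1 - y
(-18899 - 1*7222) - (K(-1, -10)*80 - 54) = (-18899 - 1*7222) - ((-1 - 1*(-10))*80 - 54) = (-18899 - 7222) - ((-1 + 10)*80 - 54) = -26121 - (9*80 - 54) = -26121 - (720 - 54) = -26121 - 1*666 = -26121 - 666 = -26787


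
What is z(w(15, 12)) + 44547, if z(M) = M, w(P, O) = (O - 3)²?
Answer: 44628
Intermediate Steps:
w(P, O) = (-3 + O)²
z(w(15, 12)) + 44547 = (-3 + 12)² + 44547 = 9² + 44547 = 81 + 44547 = 44628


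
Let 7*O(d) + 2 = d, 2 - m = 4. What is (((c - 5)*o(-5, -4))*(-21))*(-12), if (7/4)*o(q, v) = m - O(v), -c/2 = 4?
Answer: 14976/7 ≈ 2139.4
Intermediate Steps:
m = -2 (m = 2 - 1*4 = 2 - 4 = -2)
O(d) = -2/7 + d/7
c = -8 (c = -2*4 = -8)
o(q, v) = -48/49 - 4*v/49 (o(q, v) = 4*(-2 - (-2/7 + v/7))/7 = 4*(-2 + (2/7 - v/7))/7 = 4*(-12/7 - v/7)/7 = -48/49 - 4*v/49)
(((c - 5)*o(-5, -4))*(-21))*(-12) = (((-8 - 5)*(-48/49 - 4/49*(-4)))*(-21))*(-12) = (-13*(-48/49 + 16/49)*(-21))*(-12) = (-13*(-32/49)*(-21))*(-12) = ((416/49)*(-21))*(-12) = -1248/7*(-12) = 14976/7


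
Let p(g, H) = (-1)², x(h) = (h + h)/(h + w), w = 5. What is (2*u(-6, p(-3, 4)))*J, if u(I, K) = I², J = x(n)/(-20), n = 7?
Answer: -21/5 ≈ -4.2000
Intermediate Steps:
x(h) = 2*h/(5 + h) (x(h) = (h + h)/(h + 5) = (2*h)/(5 + h) = 2*h/(5 + h))
p(g, H) = 1
J = -7/120 (J = (2*7/(5 + 7))/(-20) = (2*7/12)*(-1/20) = (2*7*(1/12))*(-1/20) = (7/6)*(-1/20) = -7/120 ≈ -0.058333)
(2*u(-6, p(-3, 4)))*J = (2*(-6)²)*(-7/120) = (2*36)*(-7/120) = 72*(-7/120) = -21/5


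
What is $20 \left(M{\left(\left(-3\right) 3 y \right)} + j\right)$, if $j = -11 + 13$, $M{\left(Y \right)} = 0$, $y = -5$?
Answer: $40$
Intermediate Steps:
$j = 2$
$20 \left(M{\left(\left(-3\right) 3 y \right)} + j\right) = 20 \left(0 + 2\right) = 20 \cdot 2 = 40$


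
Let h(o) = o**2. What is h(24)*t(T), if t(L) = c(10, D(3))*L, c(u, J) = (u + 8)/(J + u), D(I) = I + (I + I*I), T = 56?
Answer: 580608/25 ≈ 23224.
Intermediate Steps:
D(I) = I**2 + 2*I (D(I) = I + (I + I**2) = I**2 + 2*I)
c(u, J) = (8 + u)/(J + u)
t(L) = 18*L/25 (t(L) = ((8 + 10)/(3*(2 + 3) + 10))*L = (18/(3*5 + 10))*L = (18/(15 + 10))*L = (18/25)*L = ((1/25)*18)*L = 18*L/25)
h(24)*t(T) = 24**2*((18/25)*56) = 576*(1008/25) = 580608/25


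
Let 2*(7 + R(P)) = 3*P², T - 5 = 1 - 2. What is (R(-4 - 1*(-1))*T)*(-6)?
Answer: -156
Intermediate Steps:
T = 4 (T = 5 + (1 - 2) = 5 - 1 = 4)
R(P) = -7 + 3*P²/2 (R(P) = -7 + (3*P²)/2 = -7 + 3*P²/2)
(R(-4 - 1*(-1))*T)*(-6) = ((-7 + 3*(-4 - 1*(-1))²/2)*4)*(-6) = ((-7 + 3*(-4 + 1)²/2)*4)*(-6) = ((-7 + (3/2)*(-3)²)*4)*(-6) = ((-7 + (3/2)*9)*4)*(-6) = ((-7 + 27/2)*4)*(-6) = ((13/2)*4)*(-6) = 26*(-6) = -156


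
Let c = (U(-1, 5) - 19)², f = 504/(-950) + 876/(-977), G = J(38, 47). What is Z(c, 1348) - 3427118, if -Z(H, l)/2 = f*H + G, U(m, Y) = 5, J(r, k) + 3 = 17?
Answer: -1590193156782/464075 ≈ -3.4266e+6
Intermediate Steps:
J(r, k) = 14 (J(r, k) = -3 + 17 = 14)
G = 14
f = -662304/464075 (f = 504*(-1/950) + 876*(-1/977) = -252/475 - 876/977 = -662304/464075 ≈ -1.4271)
c = 196 (c = (5 - 19)² = (-14)² = 196)
Z(H, l) = -28 + 1324608*H/464075 (Z(H, l) = -2*(-662304*H/464075 + 14) = -2*(14 - 662304*H/464075) = -28 + 1324608*H/464075)
Z(c, 1348) - 3427118 = (-28 + (1324608/464075)*196) - 3427118 = (-28 + 259623168/464075) - 3427118 = 246629068/464075 - 3427118 = -1590193156782/464075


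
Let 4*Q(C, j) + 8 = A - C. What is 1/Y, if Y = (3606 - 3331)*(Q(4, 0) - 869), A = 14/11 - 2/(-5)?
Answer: -1/239685 ≈ -4.1721e-6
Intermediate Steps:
A = 92/55 (A = 14*(1/11) - 2*(-⅕) = 14/11 + ⅖ = 92/55 ≈ 1.6727)
Q(C, j) = -87/55 - C/4 (Q(C, j) = -2 + (92/55 - C)/4 = -2 + (23/55 - C/4) = -87/55 - C/4)
Y = -239685 (Y = (3606 - 3331)*((-87/55 - ¼*4) - 869) = 275*((-87/55 - 1) - 869) = 275*(-142/55 - 869) = 275*(-47937/55) = -239685)
1/Y = 1/(-239685) = -1/239685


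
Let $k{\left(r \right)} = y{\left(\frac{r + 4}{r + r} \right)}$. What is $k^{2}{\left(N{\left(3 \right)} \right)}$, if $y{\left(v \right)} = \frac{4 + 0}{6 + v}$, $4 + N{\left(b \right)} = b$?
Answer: $\frac{64}{81} \approx 0.79012$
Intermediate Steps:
$N{\left(b \right)} = -4 + b$
$y{\left(v \right)} = \frac{4}{6 + v}$
$k{\left(r \right)} = \frac{4}{6 + \frac{4 + r}{2 r}}$ ($k{\left(r \right)} = \frac{4}{6 + \frac{r + 4}{r + r}} = \frac{4}{6 + \frac{4 + r}{2 r}}$)
$k^{2}{\left(N{\left(3 \right)} \right)} = \left(\frac{8 \left(-4 + 3\right)}{4 + 13 \left(-4 + 3\right)}\right)^{2} = \left(8 \left(-1\right) \frac{1}{4 + 13 \left(-1\right)}\right)^{2} = \left(8 \left(-1\right) \frac{1}{4 - 13}\right)^{2} = \left(8 \left(-1\right) \frac{1}{-9}\right)^{2} = \left(8 \left(-1\right) \left(- \frac{1}{9}\right)\right)^{2} = \left(\frac{8}{9}\right)^{2} = \frac{64}{81}$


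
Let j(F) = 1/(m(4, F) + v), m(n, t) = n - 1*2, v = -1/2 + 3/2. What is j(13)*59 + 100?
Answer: 359/3 ≈ 119.67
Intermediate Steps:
v = 1 (v = -1*½ + 3*(½) = -½ + 3/2 = 1)
m(n, t) = -2 + n (m(n, t) = n - 2 = -2 + n)
j(F) = ⅓ (j(F) = 1/((-2 + 4) + 1) = 1/(2 + 1) = 1/3 = ⅓)
j(13)*59 + 100 = (⅓)*59 + 100 = 59/3 + 100 = 359/3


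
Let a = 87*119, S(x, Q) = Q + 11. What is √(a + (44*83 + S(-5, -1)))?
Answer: √14015 ≈ 118.39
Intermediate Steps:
S(x, Q) = 11 + Q
a = 10353
√(a + (44*83 + S(-5, -1))) = √(10353 + (44*83 + (11 - 1))) = √(10353 + (3652 + 10)) = √(10353 + 3662) = √14015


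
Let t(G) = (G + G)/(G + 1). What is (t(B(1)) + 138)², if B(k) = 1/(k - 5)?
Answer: 169744/9 ≈ 18860.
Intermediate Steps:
B(k) = 1/(-5 + k)
t(G) = 2*G/(1 + G) (t(G) = (2*G)/(1 + G) = 2*G/(1 + G))
(t(B(1)) + 138)² = (2/((-5 + 1)*(1 + 1/(-5 + 1))) + 138)² = (2/(-4*(1 + 1/(-4))) + 138)² = (2*(-¼)/(1 - ¼) + 138)² = (2*(-¼)/(¾) + 138)² = (2*(-¼)*(4/3) + 138)² = (-⅔ + 138)² = (412/3)² = 169744/9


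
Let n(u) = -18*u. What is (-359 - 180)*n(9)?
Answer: 87318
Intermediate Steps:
(-359 - 180)*n(9) = (-359 - 180)*(-18*9) = -539*(-162) = 87318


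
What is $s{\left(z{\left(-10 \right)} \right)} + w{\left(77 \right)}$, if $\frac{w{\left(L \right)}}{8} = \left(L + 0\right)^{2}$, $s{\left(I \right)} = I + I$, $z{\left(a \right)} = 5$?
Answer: $47442$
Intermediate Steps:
$s{\left(I \right)} = 2 I$
$w{\left(L \right)} = 8 L^{2}$ ($w{\left(L \right)} = 8 \left(L + 0\right)^{2} = 8 L^{2}$)
$s{\left(z{\left(-10 \right)} \right)} + w{\left(77 \right)} = 2 \cdot 5 + 8 \cdot 77^{2} = 10 + 8 \cdot 5929 = 10 + 47432 = 47442$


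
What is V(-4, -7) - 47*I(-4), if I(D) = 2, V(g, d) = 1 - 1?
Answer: -94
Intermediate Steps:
V(g, d) = 0
V(-4, -7) - 47*I(-4) = 0 - 47*2 = 0 - 94 = -94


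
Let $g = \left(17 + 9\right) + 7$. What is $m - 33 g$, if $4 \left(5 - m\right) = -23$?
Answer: $- \frac{4313}{4} \approx -1078.3$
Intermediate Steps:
$m = \frac{43}{4}$ ($m = 5 - - \frac{23}{4} = 5 + \frac{23}{4} = \frac{43}{4} \approx 10.75$)
$g = 33$ ($g = 26 + 7 = 33$)
$m - 33 g = \frac{43}{4} - 1089 = - \frac{4313}{4}$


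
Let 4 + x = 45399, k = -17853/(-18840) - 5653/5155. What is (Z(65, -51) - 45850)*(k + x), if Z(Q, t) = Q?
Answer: -2691399195241341/1294936 ≈ -2.0784e+9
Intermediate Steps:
k = -964687/6474680 (k = -17853*(-1/18840) - 5653*1/5155 = 5951/6280 - 5653/5155 = -964687/6474680 ≈ -0.14899)
x = 45395 (x = -4 + 45399 = 45395)
(Z(65, -51) - 45850)*(k + x) = (65 - 45850)*(-964687/6474680 + 45395) = -45785*293917133913/6474680 = -2691399195241341/1294936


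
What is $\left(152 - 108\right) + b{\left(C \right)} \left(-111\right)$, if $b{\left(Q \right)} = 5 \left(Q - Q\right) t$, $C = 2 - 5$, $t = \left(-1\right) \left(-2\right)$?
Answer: $44$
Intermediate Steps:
$t = 2$
$C = -3$ ($C = 2 - 5 = -3$)
$b{\left(Q \right)} = 0$ ($b{\left(Q \right)} = 5 \left(Q - Q\right) 2 = 5 \cdot 0 \cdot 2 = 0 \cdot 2 = 0$)
$\left(152 - 108\right) + b{\left(C \right)} \left(-111\right) = \left(152 - 108\right) + 0 \left(-111\right) = \left(152 - 108\right) + 0 = 44 + 0 = 44$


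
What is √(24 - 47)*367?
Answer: 367*I*√23 ≈ 1760.1*I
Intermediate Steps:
√(24 - 47)*367 = √(-23)*367 = (I*√23)*367 = 367*I*√23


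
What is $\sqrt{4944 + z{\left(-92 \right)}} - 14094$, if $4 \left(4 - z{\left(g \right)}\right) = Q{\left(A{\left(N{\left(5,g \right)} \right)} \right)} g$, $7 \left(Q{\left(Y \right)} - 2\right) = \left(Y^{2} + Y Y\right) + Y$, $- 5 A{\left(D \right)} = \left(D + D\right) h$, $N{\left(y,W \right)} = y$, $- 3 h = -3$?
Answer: $-14094 + \frac{2 \sqrt{61418}}{7} \approx -14023.0$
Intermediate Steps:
$h = 1$ ($h = \left(- \frac{1}{3}\right) \left(-3\right) = 1$)
$A{\left(D \right)} = - \frac{2 D}{5}$ ($A{\left(D \right)} = - \frac{\left(D + D\right) 1}{5} = - \frac{2 D 1}{5} = - \frac{2 D}{5}$)
$Q{\left(Y \right)} = 2 + \frac{Y}{7} + \frac{2 Y^{2}}{7}$ ($Q{\left(Y \right)} = 2 + \frac{\left(Y^{2} + Y Y\right) + Y}{7} = 2 + \frac{\left(Y^{2} + Y^{2}\right) + Y}{7} = 2 + \frac{2 Y^{2} + Y}{7} = 2 + \frac{Y + 2 Y^{2}}{7} = 2 + \left(\frac{Y}{7} + \frac{2 Y^{2}}{7}\right) = 2 + \frac{Y}{7} + \frac{2 Y^{2}}{7}$)
$z{\left(g \right)} = 4 - \frac{5 g}{7}$ ($z{\left(g \right)} = 4 - \frac{\left(2 + \frac{\left(- \frac{2}{5}\right) 5}{7} + \frac{2 \left(\left(- \frac{2}{5}\right) 5\right)^{2}}{7}\right) g}{4} = 4 - \frac{\left(2 + \frac{1}{7} \left(-2\right) + \frac{2 \left(-2\right)^{2}}{7}\right) g}{4} = 4 - \frac{\left(2 - \frac{2}{7} + \frac{2}{7} \cdot 4\right) g}{4} = 4 - \frac{\left(2 - \frac{2}{7} + \frac{8}{7}\right) g}{4} = 4 - \frac{\frac{20}{7} g}{4} = 4 - \frac{5 g}{7}$)
$\sqrt{4944 + z{\left(-92 \right)}} - 14094 = \sqrt{4944 + \left(4 - - \frac{460}{7}\right)} - 14094 = \sqrt{4944 + \left(4 + \frac{460}{7}\right)} - 14094 = \sqrt{4944 + \frac{488}{7}} - 14094 = \sqrt{\frac{35096}{7}} - 14094 = \frac{2 \sqrt{61418}}{7} - 14094 = -14094 + \frac{2 \sqrt{61418}}{7}$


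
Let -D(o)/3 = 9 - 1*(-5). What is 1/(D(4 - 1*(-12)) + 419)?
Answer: 1/377 ≈ 0.0026525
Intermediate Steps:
D(o) = -42 (D(o) = -3*(9 - 1*(-5)) = -3*(9 + 5) = -3*14 = -42)
1/(D(4 - 1*(-12)) + 419) = 1/(-42 + 419) = 1/377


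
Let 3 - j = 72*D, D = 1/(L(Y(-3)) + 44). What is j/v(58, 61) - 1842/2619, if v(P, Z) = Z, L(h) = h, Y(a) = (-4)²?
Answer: -179413/266265 ≈ -0.67381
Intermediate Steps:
Y(a) = 16
D = 1/60 (D = 1/(16 + 44) = 1/60 ≈ 0.016667)
j = 9/5 (j = 3 - 72/60 = 3 - 1*6/5 = 3 - 6/5 = 9/5 ≈ 1.8000)
j/v(58, 61) - 1842/2619 = (9/5)/61 - 1842/2619 = (9/5)*(1/61) - 1842*1/2619 = 9/305 - 614/873 = -179413/266265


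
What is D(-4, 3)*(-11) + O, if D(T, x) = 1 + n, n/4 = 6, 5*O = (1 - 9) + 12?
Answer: -1371/5 ≈ -274.20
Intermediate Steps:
O = ⅘ (O = ((1 - 9) + 12)/5 = (-8 + 12)/5 = (⅕)*4 = ⅘ ≈ 0.80000)
n = 24 (n = 4*6 = 24)
D(T, x) = 25 (D(T, x) = 1 + 24 = 25)
D(-4, 3)*(-11) + O = 25*(-11) + ⅘ = -275 + ⅘ = -1371/5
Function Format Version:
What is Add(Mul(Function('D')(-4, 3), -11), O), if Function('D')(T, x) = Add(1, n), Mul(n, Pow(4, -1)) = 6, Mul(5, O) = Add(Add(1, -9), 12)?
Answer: Rational(-1371, 5) ≈ -274.20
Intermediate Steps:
O = Rational(4, 5) (O = Mul(Rational(1, 5), Add(Add(1, -9), 12)) = Mul(Rational(1, 5), Add(-8, 12)) = Mul(Rational(1, 5), 4) = Rational(4, 5) ≈ 0.80000)
n = 24 (n = Mul(4, 6) = 24)
Function('D')(T, x) = 25 (Function('D')(T, x) = Add(1, 24) = 25)
Add(Mul(Function('D')(-4, 3), -11), O) = Add(Mul(25, -11), Rational(4, 5)) = Add(-275, Rational(4, 5)) = Rational(-1371, 5)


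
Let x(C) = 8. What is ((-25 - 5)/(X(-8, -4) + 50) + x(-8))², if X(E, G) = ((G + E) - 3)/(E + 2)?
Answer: 2704/49 ≈ 55.184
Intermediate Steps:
X(E, G) = (-3 + E + G)/(2 + E) (X(E, G) = ((E + G) - 3)/(2 + E) = (-3 + E + G)/(2 + E))
((-25 - 5)/(X(-8, -4) + 50) + x(-8))² = ((-25 - 5)/((-3 - 8 - 4)/(2 - 8) + 50) + 8)² = (-30/(-15/(-6) + 50) + 8)² = (-30/(-⅙*(-15) + 50) + 8)² = (-30/(5/2 + 50) + 8)² = (-30/105/2 + 8)² = (-30*2/105 + 8)² = (-4/7 + 8)² = (52/7)² = 2704/49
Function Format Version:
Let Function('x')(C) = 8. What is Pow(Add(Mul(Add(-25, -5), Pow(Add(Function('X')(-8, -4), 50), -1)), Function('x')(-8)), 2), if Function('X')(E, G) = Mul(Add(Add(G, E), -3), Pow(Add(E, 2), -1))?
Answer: Rational(2704, 49) ≈ 55.184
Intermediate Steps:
Function('X')(E, G) = Mul(Pow(Add(2, E), -1), Add(-3, E, G)) (Function('X')(E, G) = Mul(Add(Add(E, G), -3), Pow(Add(2, E), -1)) = Mul(Add(-3, E, G), Pow(Add(2, E), -1)) = Mul(Pow(Add(2, E), -1), Add(-3, E, G)))
Pow(Add(Mul(Add(-25, -5), Pow(Add(Function('X')(-8, -4), 50), -1)), Function('x')(-8)), 2) = Pow(Add(Mul(Add(-25, -5), Pow(Add(Mul(Pow(Add(2, -8), -1), Add(-3, -8, -4)), 50), -1)), 8), 2) = Pow(Add(Mul(-30, Pow(Add(Mul(Pow(-6, -1), -15), 50), -1)), 8), 2) = Pow(Add(Mul(-30, Pow(Add(Mul(Rational(-1, 6), -15), 50), -1)), 8), 2) = Pow(Add(Mul(-30, Pow(Add(Rational(5, 2), 50), -1)), 8), 2) = Pow(Add(Mul(-30, Pow(Rational(105, 2), -1)), 8), 2) = Pow(Add(Mul(-30, Rational(2, 105)), 8), 2) = Pow(Add(Rational(-4, 7), 8), 2) = Pow(Rational(52, 7), 2) = Rational(2704, 49)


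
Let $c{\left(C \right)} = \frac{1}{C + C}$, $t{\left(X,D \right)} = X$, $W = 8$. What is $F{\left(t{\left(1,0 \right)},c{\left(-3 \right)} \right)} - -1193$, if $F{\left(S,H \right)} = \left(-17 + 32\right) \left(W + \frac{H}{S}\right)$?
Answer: $\frac{2621}{2} \approx 1310.5$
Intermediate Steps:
$c{\left(C \right)} = \frac{1}{2 C}$
$F{\left(S,H \right)} = 120 + \frac{15 H}{S}$ ($F{\left(S,H \right)} = \left(-17 + 32\right) \left(8 + \frac{H}{S}\right) = 15 \left(8 + \frac{H}{S}\right) = 120 + \frac{15 H}{S}$)
$F{\left(t{\left(1,0 \right)},c{\left(-3 \right)} \right)} - -1193 = \left(120 + \frac{15 \frac{1}{2 \left(-3\right)}}{1}\right) - -1193 = \left(120 + 15 \cdot \frac{1}{2} \left(- \frac{1}{3}\right) 1\right) + 1193 = \left(120 + 15 \left(- \frac{1}{6}\right) 1\right) + 1193 = \left(120 - \frac{5}{2}\right) + 1193 = \frac{235}{2} + 1193 = \frac{2621}{2}$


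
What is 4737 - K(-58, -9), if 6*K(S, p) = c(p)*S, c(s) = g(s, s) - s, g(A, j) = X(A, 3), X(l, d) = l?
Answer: 4737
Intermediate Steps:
g(A, j) = A
c(s) = 0 (c(s) = s - s = 0)
K(S, p) = 0 (K(S, p) = (0*S)/6 = (⅙)*0 = 0)
4737 - K(-58, -9) = 4737 - 1*0 = 4737 + 0 = 4737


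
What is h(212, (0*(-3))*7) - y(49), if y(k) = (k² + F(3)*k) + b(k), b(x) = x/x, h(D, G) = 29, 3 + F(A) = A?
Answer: -2373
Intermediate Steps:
F(A) = -3 + A
b(x) = 1
y(k) = 1 + k² (y(k) = (k² + (-3 + 3)*k) + 1 = (k² + 0*k) + 1 = (k² + 0) + 1 = k² + 1 = 1 + k²)
h(212, (0*(-3))*7) - y(49) = 29 - (1 + 49²) = 29 - (1 + 2401) = 29 - 1*2402 = 29 - 2402 = -2373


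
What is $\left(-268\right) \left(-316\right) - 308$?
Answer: $84380$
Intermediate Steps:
$\left(-268\right) \left(-316\right) - 308 = 84688 - 308 = 84380$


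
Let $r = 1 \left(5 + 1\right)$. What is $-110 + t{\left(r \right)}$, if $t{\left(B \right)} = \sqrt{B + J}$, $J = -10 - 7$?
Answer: $-110 + i \sqrt{11} \approx -110.0 + 3.3166 i$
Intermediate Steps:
$r = 6$ ($r = 1 \cdot 6 = 6$)
$J = -17$ ($J = -10 - 7 = -17$)
$t{\left(B \right)} = \sqrt{-17 + B}$ ($t{\left(B \right)} = \sqrt{B - 17} = \sqrt{-17 + B}$)
$-110 + t{\left(r \right)} = -110 + \sqrt{-17 + 6} = -110 + \sqrt{-11} = -110 + i \sqrt{11}$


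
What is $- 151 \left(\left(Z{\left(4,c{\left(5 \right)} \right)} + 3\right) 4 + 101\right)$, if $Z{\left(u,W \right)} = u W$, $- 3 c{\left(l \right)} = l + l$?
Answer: $- \frac{27029}{3} \approx -9009.7$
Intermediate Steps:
$c{\left(l \right)} = - \frac{2 l}{3}$ ($c{\left(l \right)} = - \frac{l + l}{3} = - \frac{2 l}{3}$)
$Z{\left(u,W \right)} = W u$
$- 151 \left(\left(Z{\left(4,c{\left(5 \right)} \right)} + 3\right) 4 + 101\right) = - 151 \left(\left(\left(- \frac{2}{3}\right) 5 \cdot 4 + 3\right) 4 + 101\right) = - 151 \left(\left(\left(- \frac{10}{3}\right) 4 + 3\right) 4 + 101\right) = - 151 \left(\left(- \frac{40}{3} + 3\right) 4 + 101\right) = - 151 \left(\left(- \frac{31}{3}\right) 4 + 101\right) = - 151 \left(- \frac{124}{3} + 101\right) = \left(-151\right) \frac{179}{3} = - \frac{27029}{3}$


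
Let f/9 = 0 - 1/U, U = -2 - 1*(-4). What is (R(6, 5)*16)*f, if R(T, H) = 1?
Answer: -72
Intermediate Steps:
U = 2 (U = -2 + 4 = 2)
f = -9/2 (f = 9*(0 - 1/2) = 9*(-1/2) = -9/2 ≈ -4.5000)
(R(6, 5)*16)*f = (1*16)*(-9/2) = 16*(-9/2) = -72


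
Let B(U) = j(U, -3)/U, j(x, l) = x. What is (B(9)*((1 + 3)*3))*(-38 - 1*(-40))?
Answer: 24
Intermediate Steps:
B(U) = 1 (B(U) = U/U = 1)
(B(9)*((1 + 3)*3))*(-38 - 1*(-40)) = (1*((1 + 3)*3))*(-38 - 1*(-40)) = (1*(4*3))*(-38 + 40) = (1*12)*2 = 12*2 = 24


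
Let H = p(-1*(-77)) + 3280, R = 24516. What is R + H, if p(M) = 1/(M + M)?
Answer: 4280585/154 ≈ 27796.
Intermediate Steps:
p(M) = 1/(2*M)
H = 505121/154 (H = 1/(2*((-1*(-77)))) + 3280 = (½)/77 + 3280 = (½)*(1/77) + 3280 = 1/154 + 3280 = 505121/154 ≈ 3280.0)
R + H = 24516 + 505121/154 = 4280585/154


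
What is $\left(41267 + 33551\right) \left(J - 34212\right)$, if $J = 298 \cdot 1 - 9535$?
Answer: $-3250767282$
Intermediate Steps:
$J = -9237$ ($J = 298 - 9535 = -9237$)
$\left(41267 + 33551\right) \left(J - 34212\right) = \left(41267 + 33551\right) \left(-9237 - 34212\right) = 74818 \left(-43449\right) = -3250767282$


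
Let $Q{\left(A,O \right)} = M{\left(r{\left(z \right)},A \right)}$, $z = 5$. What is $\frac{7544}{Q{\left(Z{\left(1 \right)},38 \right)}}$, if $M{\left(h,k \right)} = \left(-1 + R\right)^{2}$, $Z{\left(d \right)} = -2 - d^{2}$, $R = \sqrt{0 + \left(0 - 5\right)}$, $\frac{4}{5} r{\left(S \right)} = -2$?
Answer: $\frac{7544}{\left(1 - i \sqrt{5}\right)^{2}} \approx -838.22 + 937.16 i$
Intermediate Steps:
$r{\left(S \right)} = - \frac{5}{2}$ ($r{\left(S \right)} = \frac{5}{4} \left(-2\right) = - \frac{5}{2}$)
$R = i \sqrt{5}$ ($R = \sqrt{0 + \left(0 - 5\right)} = \sqrt{0 - 5} = \sqrt{-5} = i \sqrt{5} \approx 2.2361 i$)
$M{\left(h,k \right)} = \left(-1 + i \sqrt{5}\right)^{2}$
$Q{\left(A,O \right)} = \left(1 - i \sqrt{5}\right)^{2}$
$\frac{7544}{Q{\left(Z{\left(1 \right)},38 \right)}} = \frac{7544}{\left(1 - i \sqrt{5}\right)^{2}}$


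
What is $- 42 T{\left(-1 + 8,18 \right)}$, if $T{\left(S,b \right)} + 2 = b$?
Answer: $-672$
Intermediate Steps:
$T{\left(S,b \right)} = -2 + b$
$- 42 T{\left(-1 + 8,18 \right)} = - 42 \left(-2 + 18\right) = \left(-42\right) 16 = -672$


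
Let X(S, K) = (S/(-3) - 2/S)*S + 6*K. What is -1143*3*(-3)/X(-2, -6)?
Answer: -30861/118 ≈ -261.53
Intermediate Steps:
X(S, K) = 6*K + S*(-2/S - S/3) (X(S, K) = (S*(-1/3) - 2/S)*S + 6*K = (-S/3 - 2/S)*S + 6*K = (-2/S - S/3)*S + 6*K = S*(-2/S - S/3) + 6*K = 6*K + S*(-2/S - S/3))
-1143*3*(-3)/X(-2, -6) = -1143*3*(-3)/(-2 + 6*(-6) - 1/3*(-2)**2) = -(-10287)/(-2 - 36 - 1/3*4) = -(-10287)/(-2 - 36 - 4/3) = -(-10287)/(-118/3) = -(-10287)*(-3)/118 = -1143*27/118 = -30861/118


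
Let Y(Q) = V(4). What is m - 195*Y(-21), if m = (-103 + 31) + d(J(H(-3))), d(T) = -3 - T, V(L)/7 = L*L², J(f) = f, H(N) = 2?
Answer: -87437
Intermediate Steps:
V(L) = 7*L³ (V(L) = 7*(L*L²) = 7*L³)
Y(Q) = 448 (Y(Q) = 7*4³ = 7*64 = 448)
m = -77 (m = (-103 + 31) + (-3 - 1*2) = -72 + (-3 - 2) = -72 - 5 = -77)
m - 195*Y(-21) = -77 - 195*448 = -77 - 87360 = -87437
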